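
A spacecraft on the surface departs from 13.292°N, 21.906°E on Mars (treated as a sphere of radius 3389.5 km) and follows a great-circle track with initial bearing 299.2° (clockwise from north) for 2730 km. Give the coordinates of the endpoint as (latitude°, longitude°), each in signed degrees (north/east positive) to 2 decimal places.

Angular distance δ = d/R = 2730/3389.5 = 0.80543 rad; initial bearing θ = 5.2220 rad.
sin φ₂ = sin φ₁ cos δ + cos φ₁ sin δ cos θ = (0.2299)(0.6928) + (0.9732)(0.7211)(0.4879) = 0.5017, so φ₂ = 30.11°.
Δλ = atan2(sin θ sin δ cos φ₁, cos δ − sin φ₁ sin φ₂) = atan2(-0.6126, 0.5775) = -46.692°.
λ₂ = 21.906° − 46.692° = -24.79°.

30.11°, -24.79°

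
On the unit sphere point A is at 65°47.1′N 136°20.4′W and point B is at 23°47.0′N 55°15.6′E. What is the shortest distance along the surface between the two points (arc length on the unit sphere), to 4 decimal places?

1.5707

With latitudes φ₁ = 65.785°, φ₂ = 23.783° and longitude difference Δλ = -168.400°:
cos c = sin φ₁ sin φ₂ + cos φ₁ cos φ₂ cos Δλ = (0.9120)(0.4033) + (0.4102)(0.9151)(-0.9796) = 0.00013,
so c = arccos(0.00013) = 1.57066 rad.
On the unit sphere the arc length equals the central angle: 1.5707.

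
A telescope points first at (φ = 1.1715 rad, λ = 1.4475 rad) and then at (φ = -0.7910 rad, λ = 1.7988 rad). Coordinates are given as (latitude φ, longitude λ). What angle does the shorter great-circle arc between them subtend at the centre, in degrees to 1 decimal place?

113.5°

With latitudes φ₁ = 67.122°, φ₂ = -45.321° and longitude difference Δλ = 20.128°:
cos c = sin φ₁ sin φ₂ + cos φ₁ cos φ₂ cos Δλ = (0.9213)(-0.7111) + (0.3888)(0.7031)(0.9389) = -0.39846,
so c = arccos(-0.39846) = 1.98063 rad.
So the angular separation is 113.5°.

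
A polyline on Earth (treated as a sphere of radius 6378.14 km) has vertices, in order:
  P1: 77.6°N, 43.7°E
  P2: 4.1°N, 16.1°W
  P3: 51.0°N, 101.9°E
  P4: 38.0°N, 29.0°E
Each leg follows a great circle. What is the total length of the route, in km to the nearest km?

Leg P1→P2: central angle 1.3923 rad, distance 8880.2 km.
Leg P2→P3: central angle 1.8123 rad, distance 11558.9 km.
Leg P3→P4: central angle 0.8966 rad, distance 5718.6 km.
Total: 8880.2 + 11558.9 + 5718.6 ≈ 26158 km.

26158 km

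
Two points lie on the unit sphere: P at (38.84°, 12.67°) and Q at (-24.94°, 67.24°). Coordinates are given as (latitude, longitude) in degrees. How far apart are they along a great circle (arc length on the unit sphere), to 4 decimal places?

Let φ₁ = 0.6779 rad, φ₂ = -0.4353 rad, and Δλ = 0.9524 rad.
cos c = sin φ₁ sin φ₂ + cos φ₁ cos φ₂ cos Δλ = (0.6271)(-0.4217) + (0.7789)(0.9067)(0.5797) = 0.14498,
so c = arccos(0.14498) = 1.42530 rad.
On the unit sphere the arc length equals the central angle: 1.4253.

1.4253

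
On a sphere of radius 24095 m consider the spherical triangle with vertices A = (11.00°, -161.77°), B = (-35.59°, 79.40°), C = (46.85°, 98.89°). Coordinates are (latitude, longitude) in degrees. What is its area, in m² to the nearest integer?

Side lengths (central angles): a = 1.4709, b = 1.5405, c = 2.0898 rad; semiperimeter s = 2.5506.
By l'Huilier's theorem, tan(E/4) = √[tan(s/2) tan((s−a)/2) tan((s−b)/2) tan((s−c)/2)], giving spherical excess E = 1.8715 rad.
Area = E·R² = 1.8715 × (24095)² ≈ 1086516276 m².

1086516276 m²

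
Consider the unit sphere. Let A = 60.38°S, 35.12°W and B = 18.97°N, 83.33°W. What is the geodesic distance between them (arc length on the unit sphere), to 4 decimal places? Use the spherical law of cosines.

1.5419

Let φ₁ = -1.0538 rad, φ₂ = 0.3311 rad, and Δλ = -0.8414 rad.
cos c = sin φ₁ sin φ₂ + cos φ₁ cos φ₂ cos Δλ = (-0.8693)(0.3251) + (0.4942)(0.9457)(0.6664) = 0.02888,
so c = arccos(0.02888) = 1.54191 rad.
On the unit sphere the arc length equals the central angle: 1.5419.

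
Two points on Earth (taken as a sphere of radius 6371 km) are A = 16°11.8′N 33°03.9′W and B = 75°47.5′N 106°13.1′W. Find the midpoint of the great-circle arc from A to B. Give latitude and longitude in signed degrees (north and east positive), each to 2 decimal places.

49.72°, -45.90°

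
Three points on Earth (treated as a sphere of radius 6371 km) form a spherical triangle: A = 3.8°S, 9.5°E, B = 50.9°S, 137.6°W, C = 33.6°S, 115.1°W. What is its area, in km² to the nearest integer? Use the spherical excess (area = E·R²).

27630240 km²

Side lengths (central angles): a = 0.4158, b = 2.0211, c = 2.0680 rad; semiperimeter s = 2.2525.
By l'Huilier's theorem, tan(E/4) = √[tan(s/2) tan((s−a)/2) tan((s−b)/2) tan((s−c)/2)], giving spherical excess E = 0.6807 rad.
Area = E·R² = 0.6807 × (6371)² ≈ 27630240 km².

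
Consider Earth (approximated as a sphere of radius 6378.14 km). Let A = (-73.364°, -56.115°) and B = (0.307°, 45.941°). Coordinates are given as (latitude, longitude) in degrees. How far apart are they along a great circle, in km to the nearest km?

10433 km

In radians: φ₁ = -1.2804, φ₂ = 0.0054, Δλ = 102.056° = 1.7812 rad.
cos c = sin φ₁ sin φ₂ + cos φ₁ cos φ₂ cos Δλ = (-0.9581)(0.0054) + (0.2863)(1.0000)(-0.2089) = -0.06493,
so c = arccos(-0.06493) = 1.63577 rad.
Distance = R·c = 6378.14 × 1.6358 ≈ 10433 km.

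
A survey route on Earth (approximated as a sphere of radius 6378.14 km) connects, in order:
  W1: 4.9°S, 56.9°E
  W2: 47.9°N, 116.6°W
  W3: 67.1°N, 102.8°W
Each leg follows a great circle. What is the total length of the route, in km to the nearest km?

Leg W1→W2: central angle 2.3848 rad, distance 15210.8 km.
Leg W2→W3: central angle 0.3573 rad, distance 2278.9 km.
Total: 15210.8 + 2278.9 ≈ 17490 km.

17490 km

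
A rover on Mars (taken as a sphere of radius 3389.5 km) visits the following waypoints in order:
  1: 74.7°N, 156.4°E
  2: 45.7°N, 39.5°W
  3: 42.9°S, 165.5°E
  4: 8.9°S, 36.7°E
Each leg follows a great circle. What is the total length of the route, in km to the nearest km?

Leg 1→2: central angle 1.0320 rad, distance 3498.0 km.
Leg 2→3: central angle 2.8268 rad, distance 9581.6 km.
Leg 3→4: central angle 1.9264 rad, distance 6529.6 km.
Total: 3498.0 + 9581.6 + 6529.6 ≈ 19609 km.

19609 km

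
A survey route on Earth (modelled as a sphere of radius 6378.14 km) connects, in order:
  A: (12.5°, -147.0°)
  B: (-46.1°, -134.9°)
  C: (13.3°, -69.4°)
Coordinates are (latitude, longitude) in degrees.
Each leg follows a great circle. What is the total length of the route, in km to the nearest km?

15925 km

Leg A→B: central angle 1.0403 rad, distance 6635.1 km.
Leg B→C: central angle 1.4565 rad, distance 9289.6 km.
Total: 6635.1 + 9289.6 ≈ 15925 km.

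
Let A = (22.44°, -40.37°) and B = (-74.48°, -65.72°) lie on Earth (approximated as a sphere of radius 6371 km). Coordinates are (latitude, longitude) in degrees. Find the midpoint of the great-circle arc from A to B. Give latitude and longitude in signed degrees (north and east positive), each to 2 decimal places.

-26.41°, -45.98°

The central angle between A and B is δ = 1.7156 rad.
With f = 0.5, the slerp weights are sin((1−f)δ)/sin δ = 0.7644 and sin(fδ)/sin δ = 0.7644.
Weighted sum of the unit vectors: (0.7644)·(0.7042,-0.5987,0.3817) + (0.7644)·(0.1100,-0.2439,-0.9635) = (0.6224, -0.6441, -0.4447).
Converting back: φ = atan2(z, √(x²+y²)) = -26.41°, λ = atan2(y, x) = -45.98°.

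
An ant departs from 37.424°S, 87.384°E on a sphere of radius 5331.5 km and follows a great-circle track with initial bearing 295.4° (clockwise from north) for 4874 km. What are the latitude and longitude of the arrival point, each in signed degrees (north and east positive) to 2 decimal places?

-5.81°, 41.40°

Angular distance δ = d/R = 4874/5331.5 = 0.91419 rad; initial bearing θ = 5.1557 rad.
sin φ₂ = sin φ₁ cos δ + cos φ₁ sin δ cos θ = (-0.6077)(0.6104) + (0.7942)(0.7921)(0.4289) = -0.1012, so φ₂ = -5.81°.
Δλ = atan2(sin θ sin δ cos φ₁, cos δ − sin φ₁ sin φ₂) = atan2(-0.5682, 0.5490) = -45.988°.
λ₂ = 87.384° − 45.988° = 41.40°.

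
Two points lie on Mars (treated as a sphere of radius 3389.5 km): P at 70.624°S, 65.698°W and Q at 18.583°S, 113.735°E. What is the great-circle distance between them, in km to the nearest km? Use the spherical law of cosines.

5371 km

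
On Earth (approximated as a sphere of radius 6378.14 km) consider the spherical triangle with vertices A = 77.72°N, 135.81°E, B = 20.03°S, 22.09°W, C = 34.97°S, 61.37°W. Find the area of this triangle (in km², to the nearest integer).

52938294 km²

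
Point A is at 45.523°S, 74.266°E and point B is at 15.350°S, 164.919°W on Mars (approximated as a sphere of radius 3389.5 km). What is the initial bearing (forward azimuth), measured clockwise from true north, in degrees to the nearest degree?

Δλ = 120.815° = 2.1086 rad.
y = sin Δλ · cos φ₂ = (0.8588)(0.9643) = 0.8282
x = cos φ₁ sin φ₂ − sin φ₁ cos φ₂ cos Δλ = (0.7006)(-0.2647) − (-0.7135)(0.9643)(-0.5123) = -0.5379
θ = atan2(y, x) = 123.01°, so the bearing is 123°.

123°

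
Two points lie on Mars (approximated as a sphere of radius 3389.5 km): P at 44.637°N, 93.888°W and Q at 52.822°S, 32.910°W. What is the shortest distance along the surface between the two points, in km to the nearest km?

6541 km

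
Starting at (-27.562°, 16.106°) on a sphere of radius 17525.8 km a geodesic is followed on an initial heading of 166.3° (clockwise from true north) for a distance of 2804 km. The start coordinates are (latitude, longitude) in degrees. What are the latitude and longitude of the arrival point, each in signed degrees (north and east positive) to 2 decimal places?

Angular distance δ = d/R = 2804/17525.8 = 0.15999 rad; initial bearing θ = 2.9025 rad.
sin φ₂ = sin φ₁ cos δ + cos φ₁ sin δ cos θ = (-0.4627)(0.9872) + (0.8865)(0.1593)(-0.9715) = -0.5940, so φ₂ = -36.44°.
Δλ = atan2(sin θ sin δ cos φ₁, cos δ − sin φ₁ sin φ₂) = atan2(0.0334, 0.7124) = 2.688°.
λ₂ = 16.106° + 2.688° = 18.79°.

-36.44°, 18.79°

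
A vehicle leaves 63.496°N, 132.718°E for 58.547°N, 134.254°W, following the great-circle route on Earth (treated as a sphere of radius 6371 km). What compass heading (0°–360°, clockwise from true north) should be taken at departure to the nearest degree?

Δλ = 93.028° = 1.6236 rad.
y = sin Δλ · cos φ₂ = (0.9986)(0.5218) = 0.5211
x = cos φ₁ sin φ₂ − sin φ₁ cos φ₂ cos Δλ = (0.4463)(0.8531) − (0.8949)(0.5218)(-0.0528) = 0.4054
θ = atan2(y, x) = 52.12°, so the bearing is 52°.

52°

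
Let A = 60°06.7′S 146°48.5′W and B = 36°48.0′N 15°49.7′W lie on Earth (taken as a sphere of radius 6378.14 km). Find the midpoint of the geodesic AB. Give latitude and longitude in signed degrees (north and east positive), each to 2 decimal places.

-23.89°, -54.27°

Central angle δ = 2.4671 rad. Interpolating on the sphere with fraction f = 0.5:
P = [sin((1−f)δ)·A + sin(fδ)·B] / sin δ = 1.5111·A + 1.5111·B in Cartesian coordinates,
giving P = (0.5340, -0.7422, -0.4049), i.e. latitude -23.89°, longitude -54.27°.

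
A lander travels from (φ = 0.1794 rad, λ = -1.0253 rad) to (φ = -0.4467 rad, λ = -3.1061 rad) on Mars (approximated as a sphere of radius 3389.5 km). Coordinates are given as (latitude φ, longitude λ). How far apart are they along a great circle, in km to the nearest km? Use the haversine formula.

7139 km

With latitudes φ₁ = 10.279°, φ₂ = -25.594° and longitude difference Δλ = -119.221°:
Haversine: a = sin²(Δφ/2) + cos φ₁ cos φ₂ sin²(Δλ/2) = 0.0948 + (0.9840)(0.9019)(0.7441) = 0.75515.
Central angle c = 2·arcsin(√a) = 2.10633 rad.
Distance = R·c = 3389.5 × 2.1063 ≈ 7139 km.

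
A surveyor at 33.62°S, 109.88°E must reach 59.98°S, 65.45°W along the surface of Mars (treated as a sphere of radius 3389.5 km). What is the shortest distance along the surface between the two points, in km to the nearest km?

With latitudes φ₁ = -33.620°, φ₂ = -59.980° and longitude difference Δλ = -175.330°:
cos c = sin φ₁ sin φ₂ + cos φ₁ cos φ₂ cos Δλ = (-0.5537)(-0.8659) + (0.8327)(0.5003)(-0.9967) = 0.06417,
so c = arccos(0.06417) = 1.50658 rad.
Distance = R·c = 3389.5 × 1.5066 ≈ 5107 km.

5107 km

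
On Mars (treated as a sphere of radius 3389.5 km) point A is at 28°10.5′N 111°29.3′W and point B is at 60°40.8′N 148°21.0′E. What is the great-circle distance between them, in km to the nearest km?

In radians: φ₁ = 0.4917, φ₂ = 1.0591, Δλ = -100.162° = -1.7482 rad.
cos c = sin φ₁ sin φ₂ + cos φ₁ cos φ₂ cos Δλ = (0.4722)(0.8719) + (0.8815)(0.4897)(-0.1764) = 0.33552,
so c = arccos(0.33552) = 1.22863 rad.
Distance = R·c = 3389.5 × 1.2286 ≈ 4164 km.

4164 km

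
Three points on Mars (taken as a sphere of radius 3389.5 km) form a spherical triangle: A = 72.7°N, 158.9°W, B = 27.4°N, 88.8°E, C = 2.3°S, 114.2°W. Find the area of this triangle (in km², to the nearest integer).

7964692 km²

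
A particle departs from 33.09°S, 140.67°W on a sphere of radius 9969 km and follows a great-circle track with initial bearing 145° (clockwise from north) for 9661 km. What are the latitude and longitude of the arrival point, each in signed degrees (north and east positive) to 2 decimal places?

-61.02°, -63.25°

Angular distance δ = d/R = 9661/9969 = 0.96910 rad; initial bearing θ = 2.5307 rad.
sin φ₂ = sin φ₁ cos δ + cos φ₁ sin δ cos θ = (-0.5460)(0.5660) + (0.8378)(0.8244)(-0.8192) = -0.8748, so φ₂ = -61.02°.
Δλ = atan2(sin θ sin δ cos φ₁, cos δ − sin φ₁ sin φ₂) = atan2(0.3962, 0.0884) = 77.416°.
λ₂ = -140.670° + 77.416° = -63.25°.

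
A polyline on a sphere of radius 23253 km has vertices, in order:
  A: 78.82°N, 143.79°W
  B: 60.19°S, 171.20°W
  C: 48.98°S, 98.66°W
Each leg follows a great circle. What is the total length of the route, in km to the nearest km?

Leg A→B: central angle 2.4428 rad, distance 56803.4 km.
Leg B→C: central angle 0.7189 rad, distance 16716.2 km.
Total: 56803.4 + 16716.2 ≈ 73520 km.

73520 km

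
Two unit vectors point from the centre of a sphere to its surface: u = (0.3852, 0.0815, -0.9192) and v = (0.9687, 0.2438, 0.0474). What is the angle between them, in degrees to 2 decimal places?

69.55°

u·v = 0.3494; |u| = 1.0000, |v| = 1.0000.
cos θ = (u·v)/(|u||v|) = 0.3494, so θ = 69.55°.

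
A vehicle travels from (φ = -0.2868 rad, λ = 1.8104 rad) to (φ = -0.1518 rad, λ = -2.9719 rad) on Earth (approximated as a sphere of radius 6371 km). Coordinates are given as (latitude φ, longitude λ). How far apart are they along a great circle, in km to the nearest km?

Let φ₁ = -0.2868 rad, φ₂ = -0.1518 rad, and Δλ = 1.5009 rad.
Haversine: a = sin²(Δφ/2) + cos φ₁ cos φ₂ sin²(Δλ/2) = 0.0045 + (0.9592)(0.9885)(0.4651) = 0.44550.
Central angle c = 2·arcsin(√a) = 1.46157 rad.
Distance = R·c = 6371 × 1.4616 ≈ 9312 km.

9312 km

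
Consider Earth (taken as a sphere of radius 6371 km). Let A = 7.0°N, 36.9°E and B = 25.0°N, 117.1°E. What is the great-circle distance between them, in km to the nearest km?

In radians: φ₁ = 0.1222, φ₂ = 0.4363, Δλ = 80.200° = 1.3998 rad.
Haversine: a = sin²(Δφ/2) + cos φ₁ cos φ₂ sin²(Δλ/2) = 0.0245 + (0.9925)(0.9063)(0.4149) = 0.39769.
Central angle c = 2·arcsin(√a) = 1.36472 rad.
Distance = R·c = 6371 × 1.3647 ≈ 8695 km.

8695 km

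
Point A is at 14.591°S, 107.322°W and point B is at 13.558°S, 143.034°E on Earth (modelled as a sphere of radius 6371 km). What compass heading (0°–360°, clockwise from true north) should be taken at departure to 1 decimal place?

251.3°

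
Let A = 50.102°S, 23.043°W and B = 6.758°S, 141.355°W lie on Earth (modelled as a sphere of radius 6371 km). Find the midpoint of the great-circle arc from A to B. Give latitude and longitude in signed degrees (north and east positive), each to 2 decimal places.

-44.81°, -102.01°

Central angle δ = 1.7842 rad. Interpolating on the sphere with fraction f = 0.5:
P = [sin((1−f)δ)·A + sin(fδ)·B] / sin δ = 0.7965·A + 0.7965·B in Cartesian coordinates,
giving P = (-0.1476, -0.6939, -0.7048), i.e. latitude -44.81°, longitude -102.01°.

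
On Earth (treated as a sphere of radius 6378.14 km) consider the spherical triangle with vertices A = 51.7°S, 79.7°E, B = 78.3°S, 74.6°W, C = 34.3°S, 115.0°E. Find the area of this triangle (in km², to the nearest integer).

Side lengths (central angles): a = 1.1738, b = 0.5353, c = 0.8563 rad; semiperimeter s = 1.2827.
By l'Huilier's theorem, tan(E/4) = √[tan(s/2) tan((s−a)/2) tan((s−b)/2) tan((s−c)/2)], giving spherical excess E = 0.2349 rad.
Area = E·R² = 0.2349 × (6378.14)² ≈ 9554292 km².

9554292 km²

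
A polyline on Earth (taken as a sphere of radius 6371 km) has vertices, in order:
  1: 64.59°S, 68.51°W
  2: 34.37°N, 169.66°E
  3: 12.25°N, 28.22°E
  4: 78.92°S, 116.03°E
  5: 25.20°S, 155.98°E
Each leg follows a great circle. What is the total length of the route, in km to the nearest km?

Leg 1→2: central angle 2.3416 rad, distance 14918.4 km.
Leg 2→3: central angle 2.1071 rad, distance 13424.3 km.
Leg 3→4: central angle 1.7732 rad, distance 11297.2 km.
Leg 4→5: central angle 0.9871 rad, distance 6288.5 km.
Total: 14918.4 + 13424.3 + 11297.2 + 6288.5 ≈ 45928 km.

45928 km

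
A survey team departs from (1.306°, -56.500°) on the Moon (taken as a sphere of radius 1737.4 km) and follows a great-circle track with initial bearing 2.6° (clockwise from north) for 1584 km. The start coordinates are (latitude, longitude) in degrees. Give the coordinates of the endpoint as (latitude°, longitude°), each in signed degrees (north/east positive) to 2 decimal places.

53.46°, -53.05°

Angular distance δ = d/R = 1584/1737.4 = 0.91171 rad; initial bearing θ = 0.0454 rad.
sin φ₂ = sin φ₁ cos δ + cos φ₁ sin δ cos θ = (0.0228)(0.6124) + (0.9997)(0.7906)(0.9990) = 0.8035, so φ₂ = 53.46°.
Δλ = atan2(sin θ sin δ cos φ₁, cos δ − sin φ₁ sin φ₂) = atan2(0.0359, 0.5941) = 3.454°.
λ₂ = -56.500° + 3.454° = -53.05°.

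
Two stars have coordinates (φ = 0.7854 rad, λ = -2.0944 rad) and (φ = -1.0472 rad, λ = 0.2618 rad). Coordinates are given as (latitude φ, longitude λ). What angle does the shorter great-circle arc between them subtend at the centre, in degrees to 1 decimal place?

149.6°

In radians: φ₁ = 0.7854, φ₂ = -1.0472, Δλ = 135.000° = 2.3562 rad.
cos c = sin φ₁ sin φ₂ + cos φ₁ cos φ₂ cos Δλ = (0.7071)(-0.8660) + (0.7071)(0.5000)(-0.7071) = -0.86237,
so c = arccos(-0.86237) = 2.61074 rad.
So the angular separation is 149.6°.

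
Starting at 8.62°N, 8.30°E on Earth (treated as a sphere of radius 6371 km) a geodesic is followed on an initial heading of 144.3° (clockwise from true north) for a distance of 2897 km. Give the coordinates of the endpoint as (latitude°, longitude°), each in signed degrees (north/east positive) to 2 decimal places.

Angular distance δ = d/R = 2897/6371 = 0.45472 rad; initial bearing θ = 2.5185 rad.
sin φ₂ = sin φ₁ cos δ + cos φ₁ sin δ cos θ = (0.1499)(0.8984) + (0.9887)(0.4392)(-0.8121) = -0.2180, so φ₂ = -12.59°.
Δλ = atan2(sin θ sin δ cos φ₁, cos δ − sin φ₁ sin φ₂) = atan2(0.2534, 0.9311) = 15.225°.
λ₂ = 8.300° + 15.225° = 23.53°.

-12.59°, 23.53°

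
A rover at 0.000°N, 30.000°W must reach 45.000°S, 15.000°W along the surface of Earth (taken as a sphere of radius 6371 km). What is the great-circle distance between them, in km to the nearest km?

5217 km

With latitudes φ₁ = 0.000°, φ₂ = -45.000° and longitude difference Δλ = 15.000°:
cos c = sin φ₁ sin φ₂ + cos φ₁ cos φ₂ cos Δλ = (0.0000)(-0.7071) + (1.0000)(0.7071)(0.9659) = 0.68301,
so c = arccos(0.68301) = 0.81892 rad.
Distance = R·c = 6371 × 0.8189 ≈ 5217 km.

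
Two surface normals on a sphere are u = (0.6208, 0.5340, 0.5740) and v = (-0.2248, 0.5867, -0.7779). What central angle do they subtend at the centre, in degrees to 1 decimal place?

u·v = -0.2728; |u| = 1.0000, |v| = 0.9999.
cos θ = (u·v)/(|u||v|) = -0.2728, so θ = 105.8°.

105.8°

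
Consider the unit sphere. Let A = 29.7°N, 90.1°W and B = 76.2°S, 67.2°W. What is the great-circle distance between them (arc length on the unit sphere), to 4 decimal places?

1.8653

In radians: φ₁ = 0.5184, φ₂ = -1.3299, Δλ = 22.900° = 0.3997 rad.
cos c = sin φ₁ sin φ₂ + cos φ₁ cos φ₂ cos Δλ = (0.4955)(-0.9711) + (0.8686)(0.2385)(0.9212) = -0.29029,
so c = arccos(-0.29029) = 1.86533 rad.
On the unit sphere the arc length equals the central angle: 1.8653.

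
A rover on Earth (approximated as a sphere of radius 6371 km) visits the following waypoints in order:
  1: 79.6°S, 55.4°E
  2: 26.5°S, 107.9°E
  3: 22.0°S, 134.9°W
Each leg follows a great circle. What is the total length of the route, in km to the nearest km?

Leg 1→2: central angle 1.0037 rad, distance 6394.4 km.
Leg 2→3: central angle 1.7846 rad, distance 11369.4 km.
Total: 6394.4 + 11369.4 ≈ 17764 km.

17764 km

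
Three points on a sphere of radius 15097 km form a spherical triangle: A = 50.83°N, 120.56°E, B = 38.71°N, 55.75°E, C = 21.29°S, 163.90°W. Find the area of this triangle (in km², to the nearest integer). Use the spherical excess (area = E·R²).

95967485 km²

Side lengths (central angles): a = 2.4765, b = 1.7057, c = 0.8029 rad; semiperimeter s = 2.4926.
By l'Huilier's theorem, tan(E/4) = √[tan(s/2) tan((s−a)/2) tan((s−b)/2) tan((s−c)/2)], giving spherical excess E = 0.4211 rad.
Area = E·R² = 0.4211 × (15097)² ≈ 95967485 km².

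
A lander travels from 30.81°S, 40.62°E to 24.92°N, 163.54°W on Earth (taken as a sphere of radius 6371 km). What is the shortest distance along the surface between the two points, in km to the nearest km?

17557 km

Let φ₁ = -0.5377 rad, φ₂ = 0.4349 rad, and Δλ = 2.7199 rad.
Haversine: a = sin²(Δφ/2) + cos φ₁ cos φ₂ sin²(Δλ/2) = 0.2185 + (0.8589)(0.9069)(0.9562) = 0.96325.
Central angle c = 2·arcsin(√a) = 2.75578 rad.
Distance = R·c = 6371 × 2.7558 ≈ 17557 km.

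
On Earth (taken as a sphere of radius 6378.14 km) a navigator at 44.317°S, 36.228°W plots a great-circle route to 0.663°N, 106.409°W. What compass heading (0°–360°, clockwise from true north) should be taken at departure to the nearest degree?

285°

With φ₁ = -0.7735, φ₂ = 0.0116, Δλ = -1.2249 rad, the forward-azimuth formula gives
θ = atan2( sin Δλ cos φ₂ , cos φ₁ sin φ₂ − sin φ₁ cos φ₂ cos Δλ ) = atan2(-0.9407, 0.2451) = -75.39°.
Adding 360° brings this into [0°, 360°): 285°.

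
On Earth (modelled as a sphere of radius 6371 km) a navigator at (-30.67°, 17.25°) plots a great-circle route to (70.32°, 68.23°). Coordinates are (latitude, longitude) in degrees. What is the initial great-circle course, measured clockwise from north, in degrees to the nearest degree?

16°

Δλ = 50.980° = 0.8898 rad.
y = sin Δλ · cos φ₂ = (0.7769)(0.3368) = 0.2616
x = cos φ₁ sin φ₂ − sin φ₁ cos φ₂ cos Δλ = (0.8601)(0.9416) − (-0.5101)(0.3368)(0.6296) = 0.9180
θ = atan2(y, x) = 15.91°, so the bearing is 16°.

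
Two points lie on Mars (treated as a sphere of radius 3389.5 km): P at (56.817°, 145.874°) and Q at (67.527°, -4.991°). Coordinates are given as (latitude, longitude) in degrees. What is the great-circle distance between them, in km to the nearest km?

In radians: φ₁ = 0.9916, φ₂ = 1.1786, Δλ = -150.865° = -2.6331 rad.
Haversine: a = sin²(Δφ/2) + cos φ₁ cos φ₂ sin²(Δλ/2) = 0.0087 + (0.5473)(0.3822)(0.9367) = 0.20468.
Central angle c = 2·arcsin(√a) = 0.93896 rad.
Distance = R·c = 3389.5 × 0.9390 ≈ 3183 km.

3183 km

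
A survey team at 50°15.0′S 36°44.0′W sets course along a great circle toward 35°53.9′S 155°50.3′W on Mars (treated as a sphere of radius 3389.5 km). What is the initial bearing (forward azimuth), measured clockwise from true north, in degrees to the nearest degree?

226°

Δλ = -119.105° = -2.0788 rad.
y = sin Δλ · cos φ₂ = (-0.8737)(0.8101) = -0.7078
x = cos φ₁ sin φ₂ − sin φ₁ cos φ₂ cos Δλ = (0.6394)(-0.5863) − (-0.7688)(0.8101)(-0.4864) = -0.6779
θ = atan2(y, x) = -133.76°; adding 360° gives 226°.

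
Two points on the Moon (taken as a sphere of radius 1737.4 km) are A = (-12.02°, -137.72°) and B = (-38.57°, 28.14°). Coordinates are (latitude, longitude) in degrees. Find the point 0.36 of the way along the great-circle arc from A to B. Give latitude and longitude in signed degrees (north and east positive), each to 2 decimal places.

-55.81°, -119.72°

The central angle between A and B is δ = 2.2290 rad.
With f = 0.36, the slerp weights are sin((1−f)δ)/sin δ = 1.2509 and sin(fδ)/sin δ = 0.9089.
Weighted sum of the unit vectors: (1.2509)·(-0.7236,-0.6580,-0.2083) + (0.9089)·(0.6894,0.3687,-0.6235) = (-0.2786, -0.4880, -0.8272).
Converting back: φ = atan2(z, √(x²+y²)) = -55.81°, λ = atan2(y, x) = -119.72°.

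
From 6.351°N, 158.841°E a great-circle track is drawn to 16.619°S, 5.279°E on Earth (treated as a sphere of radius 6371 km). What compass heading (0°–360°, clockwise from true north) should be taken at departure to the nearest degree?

246°

With φ₁ = 0.1108, φ₂ = -0.2901, Δλ = -2.6802 rad, the forward-azimuth formula gives
θ = atan2( sin Δλ cos φ₂ , cos φ₁ sin φ₂ − sin φ₁ cos φ₂ cos Δλ ) = atan2(-0.4266, -0.1893) = -113.93°.
Adding 360° brings this into [0°, 360°): 246°.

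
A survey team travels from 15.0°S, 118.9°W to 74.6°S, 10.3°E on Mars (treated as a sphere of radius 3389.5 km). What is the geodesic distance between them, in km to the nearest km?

5028 km

Let φ₁ = -0.2618 rad, φ₂ = -1.3020 rad, and Δλ = 2.2550 rad.
Haversine: a = sin²(Δφ/2) + cos φ₁ cos φ₂ sin²(Δλ/2) = 0.2470 + (0.9659)(0.2656)(0.8160) = 0.45630.
Central angle c = 2·arcsin(√a) = 1.48328 rad.
Distance = R·c = 3389.5 × 1.4833 ≈ 5028 km.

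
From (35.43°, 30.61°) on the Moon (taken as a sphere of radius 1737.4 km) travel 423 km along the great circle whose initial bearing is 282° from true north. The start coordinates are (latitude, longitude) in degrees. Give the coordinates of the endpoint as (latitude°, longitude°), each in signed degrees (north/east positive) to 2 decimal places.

37.12°, 13.41°

Angular distance δ = d/R = 423/1737.4 = 0.24347 rad; initial bearing θ = 4.9218 rad.
sin φ₂ = sin φ₁ cos δ + cos φ₁ sin δ cos θ = (0.5797)(0.9705) + (0.8148)(0.2411)(0.2079) = 0.6035, so φ₂ = 37.12°.
Δλ = atan2(sin θ sin δ cos φ₁, cos δ − sin φ₁ sin φ₂) = atan2(-0.1921, 0.6207) = -17.200°.
λ₂ = 30.610° − 17.200° = 13.41°.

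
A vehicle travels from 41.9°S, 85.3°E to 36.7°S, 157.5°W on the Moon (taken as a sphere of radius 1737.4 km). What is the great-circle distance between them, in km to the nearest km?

In radians: φ₁ = -0.7313, φ₂ = -0.6405, Δλ = 117.200° = 2.0455 rad.
Haversine: a = sin²(Δφ/2) + cos φ₁ cos φ₂ sin²(Δλ/2) = 0.0021 + (0.7443)(0.8018)(0.7285) = 0.43683.
Central angle c = 2·arcsin(√a) = 1.44413 rad.
Distance = R·c = 1737.4 × 1.4441 ≈ 2509 km.

2509 km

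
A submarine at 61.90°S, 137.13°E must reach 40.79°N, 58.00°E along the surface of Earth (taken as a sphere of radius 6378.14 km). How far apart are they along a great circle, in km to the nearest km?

Let φ₁ = -1.0804 rad, φ₂ = 0.7119 rad, and Δλ = -1.3811 rad.
Haversine: a = sin²(Δφ/2) + cos φ₁ cos φ₂ sin²(Δλ/2) = 0.6098 + (0.4710)(0.7571)(0.4057) = 0.75452.
Central angle c = 2·arcsin(√a) = 2.10486 rad.
Distance = R·c = 6378.14 × 2.1049 ≈ 13425 km.

13425 km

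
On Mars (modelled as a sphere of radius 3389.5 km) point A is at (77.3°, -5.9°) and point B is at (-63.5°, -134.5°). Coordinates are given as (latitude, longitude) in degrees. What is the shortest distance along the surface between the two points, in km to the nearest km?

9412 km

With latitudes φ₁ = 77.300°, φ₂ = -63.500° and longitude difference Δλ = -128.600°:
Haversine: a = sin²(Δφ/2) + cos φ₁ cos φ₂ sin²(Δλ/2) = 0.8875 + (0.2198)(0.4462)(0.8119) = 0.96712.
Central angle c = 2·arcsin(√a) = 2.77692 rad.
Distance = R·c = 3389.5 × 2.7769 ≈ 9412 km.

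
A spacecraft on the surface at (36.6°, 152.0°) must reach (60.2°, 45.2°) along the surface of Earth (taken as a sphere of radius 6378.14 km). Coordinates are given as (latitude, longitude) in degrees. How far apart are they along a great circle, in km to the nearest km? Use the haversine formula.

7380 km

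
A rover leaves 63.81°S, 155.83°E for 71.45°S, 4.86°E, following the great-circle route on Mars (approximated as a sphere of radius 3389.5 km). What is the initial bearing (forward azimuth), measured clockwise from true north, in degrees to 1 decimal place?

Δλ = -150.970° = -2.6349 rad.
y = sin Δλ · cos φ₂ = (-0.4853)(0.3181) = -0.1544
x = cos φ₁ sin φ₂ − sin φ₁ cos φ₂ cos Δλ = (0.4413)(-0.9480) − (-0.8973)(0.3181)(-0.8744) = -0.6680
θ = atan2(y, x) = -166.99°; adding 360° gives 193.0°.

193.0°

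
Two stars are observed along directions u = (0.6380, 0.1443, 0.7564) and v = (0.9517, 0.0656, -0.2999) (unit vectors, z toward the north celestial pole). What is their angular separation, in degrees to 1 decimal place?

u·v = 0.3898; |u| = 1.0000, |v| = 1.0000.
cos θ = (u·v)/(|u||v|) = 0.3898, so θ = 67.1°.

67.1°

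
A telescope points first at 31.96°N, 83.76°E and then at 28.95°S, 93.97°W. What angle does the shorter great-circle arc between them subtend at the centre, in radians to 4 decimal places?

Let φ₁ = 0.5578 rad, φ₂ = -0.5053 rad, and Δλ = -3.1020 rad.
Haversine: a = sin²(Δφ/2) + cos φ₁ cos φ₂ sin²(Δλ/2) = 0.2569 + (0.8484)(0.8750)(0.9996) = 0.99902.
Central angle c = 2·arcsin(√a) = 3.07894 rad.
So the angular separation is 3.0789 rad.

3.0789 rad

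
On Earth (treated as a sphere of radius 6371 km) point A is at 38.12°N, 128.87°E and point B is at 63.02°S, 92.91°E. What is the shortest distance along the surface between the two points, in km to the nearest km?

Let φ₁ = 0.6653 rad, φ₂ = -1.0999 rad, and Δλ = -0.6276 rad.
cos c = sin φ₁ sin φ₂ + cos φ₁ cos φ₂ cos Δλ = (0.6173)(-0.8912) + (0.7867)(0.4537)(0.8094) = -0.26123,
so c = arccos(-0.26123) = 1.83509 rad.
Distance = R·c = 6371 × 1.8351 ≈ 11691 km.

11691 km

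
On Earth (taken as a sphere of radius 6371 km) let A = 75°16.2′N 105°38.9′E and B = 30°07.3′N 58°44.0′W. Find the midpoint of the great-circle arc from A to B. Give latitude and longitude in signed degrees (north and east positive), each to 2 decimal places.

Central angle δ = 1.2937 rad. Interpolating on the sphere with fraction f = 0.5:
P = [sin((1−f)δ)·A + sin(fδ)·B] / sin δ = 0.6266·A + 0.6266·B in Cartesian coordinates,
giving P = (0.2383, -0.3098, 0.9204), i.e. latitude 66.99°, longitude -52.43°.

66.99°, -52.43°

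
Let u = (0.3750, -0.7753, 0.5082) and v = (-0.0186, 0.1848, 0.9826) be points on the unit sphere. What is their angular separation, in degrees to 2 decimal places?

69.57°

u·v = 0.3491; |u| = 1.0000, |v| = 1.0000.
cos θ = (u·v)/(|u||v|) = 0.3491, so θ = 69.57°.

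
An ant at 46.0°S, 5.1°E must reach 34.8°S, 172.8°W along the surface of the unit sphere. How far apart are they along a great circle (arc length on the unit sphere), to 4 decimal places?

With latitudes φ₁ = -46.000°, φ₂ = -34.800° and longitude difference Δλ = -177.900°:
cos c = sin φ₁ sin φ₂ + cos φ₁ cos φ₂ cos Δλ = (-0.7193)(-0.5707) + (0.6947)(0.8211)(-0.9993) = -0.15950,
so c = arccos(-0.15950) = 1.73098 rad.
On the unit sphere the arc length equals the central angle: 1.7310.

1.7310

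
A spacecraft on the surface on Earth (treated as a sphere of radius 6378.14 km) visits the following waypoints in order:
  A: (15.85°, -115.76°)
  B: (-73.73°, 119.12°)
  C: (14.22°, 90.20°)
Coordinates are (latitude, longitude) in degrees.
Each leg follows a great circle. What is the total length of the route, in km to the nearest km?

22770 km

Leg A→B: central angle 2.0012 rad, distance 12763.9 km.
Leg B→C: central angle 1.5689 rad, distance 10006.6 km.
Total: 12763.9 + 10006.6 ≈ 22770 km.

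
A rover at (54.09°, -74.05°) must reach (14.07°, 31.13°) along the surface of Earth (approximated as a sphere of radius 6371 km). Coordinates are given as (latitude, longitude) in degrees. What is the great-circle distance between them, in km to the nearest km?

Let φ₁ = 0.9440 rad, φ₂ = 0.2456 rad, and Δλ = 1.8357 rad.
cos c = sin φ₁ sin φ₂ + cos φ₁ cos φ₂ cos Δλ = (0.8099)(0.2431) + (0.5865)(0.9700)(-0.2619) = 0.04793,
so c = arccos(0.04793) = 1.52285 rad.
Distance = R·c = 6371 × 1.5228 ≈ 9702 km.

9702 km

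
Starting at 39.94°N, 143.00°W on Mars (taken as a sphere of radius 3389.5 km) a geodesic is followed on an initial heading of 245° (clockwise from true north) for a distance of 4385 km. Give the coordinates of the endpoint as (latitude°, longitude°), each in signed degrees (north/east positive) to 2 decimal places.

-7.82°, 155.37°

Angular distance δ = d/R = 4385/3389.5 = 1.29370 rad; initial bearing θ = 4.2761 rad.
sin φ₂ = sin φ₁ cos δ + cos φ₁ sin δ cos θ = (0.6420)(0.2736) + (0.7667)(0.9619)(-0.4226) = -0.1360, so φ₂ = -7.82°.
Δλ = atan2(sin θ sin δ cos φ₁, cos δ − sin φ₁ sin φ₂) = atan2(-0.6684, 0.3609) = -61.632°.
λ₂ = -143.000° − 61.632° = -204.63° → 155.37° after wrapping to (−180°, 180°].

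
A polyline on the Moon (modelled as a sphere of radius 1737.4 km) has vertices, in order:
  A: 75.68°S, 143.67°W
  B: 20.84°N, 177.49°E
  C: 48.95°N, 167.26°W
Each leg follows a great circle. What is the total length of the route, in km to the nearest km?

Leg A→B: central angle 1.7362 rad, distance 3016.5 km.
Leg B→C: central angle 0.5347 rad, distance 928.9 km.
Total: 3016.5 + 928.9 ≈ 3945 km.

3945 km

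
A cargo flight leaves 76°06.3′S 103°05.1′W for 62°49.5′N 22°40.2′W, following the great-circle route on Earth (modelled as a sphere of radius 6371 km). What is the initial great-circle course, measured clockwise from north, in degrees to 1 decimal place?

Δλ = 80.415° = 1.4035 rad.
y = sin Δλ · cos φ₂ = (0.9860)(0.4567) = 0.4503
x = cos φ₁ sin φ₂ − sin φ₁ cos φ₂ cos Δλ = (0.2401)(0.8896) − (-0.9707)(0.4567)(0.1665) = 0.2875
θ = atan2(y, x) = 57.45°, so the bearing is 57.4°.

57.4°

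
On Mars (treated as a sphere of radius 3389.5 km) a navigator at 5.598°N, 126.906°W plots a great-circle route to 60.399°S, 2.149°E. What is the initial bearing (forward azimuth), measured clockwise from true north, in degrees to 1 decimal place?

155.3°

Δλ = 129.055° = 2.2524 rad.
y = sin Δλ · cos φ₂ = (0.7765)(0.4940) = 0.3836
x = cos φ₁ sin φ₂ − sin φ₁ cos φ₂ cos Δλ = (0.9952)(-0.8695) − (0.0975)(0.4940)(-0.6301) = -0.8350
θ = atan2(y, x) = 155.33°, so the bearing is 155.3°.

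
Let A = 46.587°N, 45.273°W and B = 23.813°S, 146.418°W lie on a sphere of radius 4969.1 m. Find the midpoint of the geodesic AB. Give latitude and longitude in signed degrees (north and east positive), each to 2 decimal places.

17.35°, -105.65°

Central angle δ = 1.9985 rad. Interpolating on the sphere with fraction f = 0.5:
P = [sin((1−f)δ)·A + sin(fδ)·B] / sin δ = 0.9244·A + 0.9244·B in Cartesian coordinates,
giving P = (-0.2575, -0.9191, 0.2983), i.e. latitude 17.35°, longitude -105.65°.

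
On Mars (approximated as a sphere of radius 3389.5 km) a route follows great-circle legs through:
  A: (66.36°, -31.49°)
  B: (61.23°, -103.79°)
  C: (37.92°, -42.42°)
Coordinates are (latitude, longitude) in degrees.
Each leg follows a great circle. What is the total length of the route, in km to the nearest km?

Leg A→B: central angle 0.5322 rad, distance 1804.0 km.
Leg B→C: central angle 0.7661 rad, distance 2596.7 km.
Total: 1804.0 + 2596.7 ≈ 4401 km.

4401 km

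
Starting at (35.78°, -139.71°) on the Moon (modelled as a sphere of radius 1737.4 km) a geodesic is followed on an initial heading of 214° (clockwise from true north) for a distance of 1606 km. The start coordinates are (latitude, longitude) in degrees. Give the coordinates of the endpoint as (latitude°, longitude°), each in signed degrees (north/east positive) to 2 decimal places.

Angular distance δ = d/R = 1606/1737.4 = 0.92437 rad; initial bearing θ = 3.7350 rad.
sin φ₂ = sin φ₁ cos δ + cos φ₁ sin δ cos θ = (0.5847)(0.6023) + (0.8113)(0.7982)(-0.8290) = -0.1847, so φ₂ = -10.64°.
Δλ = atan2(sin θ sin δ cos φ₁, cos δ − sin φ₁ sin φ₂) = atan2(-0.3621, 0.7103) = -27.013°.
λ₂ = -139.710° − 27.013° = -166.72°.

-10.64°, -166.72°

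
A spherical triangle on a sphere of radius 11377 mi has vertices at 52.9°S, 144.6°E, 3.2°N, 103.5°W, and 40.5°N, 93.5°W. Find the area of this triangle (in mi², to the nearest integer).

78494593 mi²

Side lengths (central angles): a = 0.6698, b = 2.4347, c = 1.8433 rad; semiperimeter s = 2.4739.
By l'Huilier's theorem, tan(E/4) = √[tan(s/2) tan((s−a)/2) tan((s−b)/2) tan((s−c)/2)], giving spherical excess E = 0.6064 rad.
Area = E·R² = 0.6064 × (11377)² ≈ 78494593 mi².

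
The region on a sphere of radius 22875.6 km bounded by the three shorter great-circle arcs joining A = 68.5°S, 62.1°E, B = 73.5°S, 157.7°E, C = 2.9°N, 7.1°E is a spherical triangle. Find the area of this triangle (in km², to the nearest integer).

Side lengths (central angles): a = 1.8709, b = 1.4072, c = 0.4908 rad; semiperimeter s = 1.8845.
By l'Huilier's theorem, tan(E/4) = √[tan(s/2) tan((s−a)/2) tan((s−b)/2) tan((s−c)/2)], giving spherical excess E = 0.1741 rad.
Area = E·R² = 0.1741 × (22875.6)² ≈ 91127869 km².

91127869 km²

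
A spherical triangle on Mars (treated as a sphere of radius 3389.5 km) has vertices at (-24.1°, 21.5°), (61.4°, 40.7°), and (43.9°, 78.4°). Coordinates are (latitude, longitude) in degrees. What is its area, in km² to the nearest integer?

5275925 km²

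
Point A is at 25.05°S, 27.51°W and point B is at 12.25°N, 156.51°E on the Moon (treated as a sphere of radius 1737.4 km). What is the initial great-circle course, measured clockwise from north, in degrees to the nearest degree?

With φ₁ = -0.4372, φ₂ = 0.2138, Δλ = -3.0714 rad, the forward-azimuth formula gives
θ = atan2( sin Δλ cos φ₂ , cos φ₁ sin φ₂ − sin φ₁ cos φ₂ cos Δλ ) = atan2(-0.0685, -0.2205) = -162.74°.
Adding 360° brings this into [0°, 360°): 197°.

197°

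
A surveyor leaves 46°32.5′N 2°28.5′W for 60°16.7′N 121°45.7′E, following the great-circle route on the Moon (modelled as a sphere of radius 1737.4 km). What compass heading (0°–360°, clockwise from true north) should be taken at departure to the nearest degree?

Δλ = 124.237° = 2.1683 rad.
y = sin Δλ · cos φ₂ = (0.8267)(0.4958) = 0.4099
x = cos φ₁ sin φ₂ − sin φ₁ cos φ₂ cos Δλ = (0.6878)(0.8684) − (0.7259)(0.4958)(-0.5626) = 0.7998
θ = atan2(y, x) = 27.13°, so the bearing is 27°.

27°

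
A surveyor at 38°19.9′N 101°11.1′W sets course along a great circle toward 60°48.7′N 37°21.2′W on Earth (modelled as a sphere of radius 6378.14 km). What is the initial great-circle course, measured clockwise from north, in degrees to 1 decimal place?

With φ₁ = 0.6690, φ₂ = 1.0614, Δλ = 1.1141 rad, the forward-azimuth formula gives
θ = atan2( sin Δλ cos φ₂ , cos φ₁ sin φ₂ − sin φ₁ cos φ₂ cos Δλ ) = atan2(0.4377, 0.5514) = 38.44°.
So the initial bearing is 38.4°.

38.4°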